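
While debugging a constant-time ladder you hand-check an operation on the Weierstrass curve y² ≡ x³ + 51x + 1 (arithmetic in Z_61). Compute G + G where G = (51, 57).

(34, 13)

tangent at (51, 57): λ = (3·51² + 51)/(2·57) ≡ 46/53. 53⁻¹ ≡ 38 (mod 61), so λ ≡ 46·38 ≡ 40.
  x = λ² - 51 - 51 = 1600 - 102 ≡ 34; y = λ·(51 - 34) - 57 ≡ 13. → (34, 13)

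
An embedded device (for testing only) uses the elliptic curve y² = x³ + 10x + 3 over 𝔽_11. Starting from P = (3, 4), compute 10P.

(0, 5)

Double-and-add on 10 = (1010)₂. Start with P = (3, 4) for the leading 1-bit.
double: tangent at (3, 4): λ = (3·3² + 10)/(2·4) ≡ 4/8. 8⁻¹ ≡ 7 (mod 11), so λ ≡ 4·7 ≡ 6.
  x = λ² - 3 - 3 = 36 - 6 ≡ 8; y = λ·(3 - 8) - 4 ≡ 10. → (8, 10)
double: tangent at (8, 10): λ = (3·8² + 10)/(2·10) ≡ 4/9. 9⁻¹ ≡ 5 (mod 11), so λ ≡ 4·5 ≡ 9.
  x = λ² - 8 - 8 = 81 - 16 ≡ 10; y = λ·(8 - 10) - 10 ≡ 5. → (10, 5)
add P: (10, 5) + (3, 4). λ = (4 - 5)/(3 - 10) ≡ 10/4 mod 11. 4⁻¹ ≡ 3 (mod 11), so λ ≡ 8.
  x = λ² - 10 - 3 = 64 - 13 ≡ 7; y = λ·(10 - 7) - 5 ≡ 8. → (7, 8)
double: tangent at (7, 8): λ = (3·7² + 10)/(2·8) ≡ 3/5. 5⁻¹ ≡ 9 (mod 11) since 5·9 = 45 ≡ 1, so λ ≡ 3·9 ≡ 5.
  x = λ² - 7 - 7 = 25 - 14 ≡ 0; y = λ·(7 - 0) - 8 ≡ 5. → (0, 5)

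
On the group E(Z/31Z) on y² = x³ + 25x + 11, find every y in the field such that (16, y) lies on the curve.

x³ + 25x + 11 = 4507 ≡ 12 (mod 31).
12 is a non-residue mod 31; no y exists.

none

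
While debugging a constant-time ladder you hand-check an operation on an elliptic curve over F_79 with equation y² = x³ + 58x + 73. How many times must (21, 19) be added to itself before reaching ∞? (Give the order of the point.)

2P: tangent at (21, 19): λ = (3·21² + 58)/(2·19) ≡ 38/38. 38⁻¹ ≡ 52 (mod 79) since 38·52 = 1976 ≡ 1, so λ ≡ 38·52 ≡ 1.
  x = λ² - 21 - 21 = 1 - 42 ≡ 38; y = λ·(21 - 38) - 19 ≡ 43. → (38, 43)
3P: (38, 43) + (21, 19). λ = (19 - 43)/(21 - 38) ≡ 55/62 mod 79. 62⁻¹ ≡ 65 (mod 79), so λ ≡ 20.
  x = λ² - 38 - 21 = 400 - 59 ≡ 25; y = λ·(38 - 25) - 43 ≡ 59. → (25, 59)
4P: (25, 59) + (21, 19). λ = (19 - 59)/(21 - 25) ≡ 39/75 mod 79. 75⁻¹ ≡ 59 (mod 79) since 75·59 = 4425 ≡ 1, so λ ≡ 10.
  x = λ² - 25 - 21 = 100 - 46 ≡ 54; y = λ·(25 - 54) - 59 ≡ 46. → (54, 46)
5P: (54, 46) + (21, 19). λ = (19 - 46)/(21 - 54) ≡ 52/46 mod 79. 46⁻¹ ≡ 67 (mod 79) since 46·67 = 3082 ≡ 1, so λ ≡ 8.
  x = λ² - 54 - 21 = 64 - 75 ≡ 68; y = λ·(54 - 68) - 46 ≡ 0. → (68, 0)
6P: (68, 0) + (21, 19). λ = (19 - 0)/(21 - 68) ≡ 19/32 mod 79. 32⁻¹ ≡ 42 (mod 79), so λ ≡ 8.
  x = λ² - 68 - 21 = 64 - 89 ≡ 54; y = λ·(68 - 54) - 0 ≡ 33. → (54, 33)
7P: (54, 33) + (21, 19). λ = (19 - 33)/(21 - 54) ≡ 65/46 mod 79. 46⁻¹ ≡ 67 (mod 79), so λ ≡ 10.
  x = λ² - 54 - 21 = 100 - 75 ≡ 25; y = λ·(54 - 25) - 33 ≡ 20. → (25, 20)
8P: (25, 20) + (21, 19). λ = (19 - 20)/(21 - 25) ≡ 78/75 mod 79. 75⁻¹ ≡ 59 (mod 79), so λ ≡ 20.
  x = λ² - 25 - 21 = 400 - 46 ≡ 38; y = λ·(25 - 38) - 20 ≡ 36. → (38, 36)
9P: (38, 36) + (21, 19). λ = (19 - 36)/(21 - 38) ≡ 62/62 mod 79. 62⁻¹ ≡ 65 (mod 79), so λ ≡ 1.
  x = λ² - 38 - 21 = 1 - 59 ≡ 21; y = λ·(38 - 21) - 36 ≡ 60. → (21, 60)
10P: (21, 60) + (21, 19): same x and y₁ ≡ -y₂, so the sum is ∞.
10P = ∞, so the order is 10.

10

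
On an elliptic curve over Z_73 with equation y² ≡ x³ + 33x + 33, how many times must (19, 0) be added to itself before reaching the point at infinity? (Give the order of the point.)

2P: (19, 0) + (19, 0): same x and y₁ ≡ -y₂, so the sum is the point at infinity.
2P = the point at infinity, so the order is 2.

2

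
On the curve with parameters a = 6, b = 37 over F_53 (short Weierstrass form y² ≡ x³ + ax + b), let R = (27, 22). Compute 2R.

tangent at (27, 22): λ = (3·27² + 6)/(2·22) ≡ 20/44. 44⁻¹ ≡ 47 (mod 53), so λ ≡ 20·47 ≡ 39.
  x = λ² - 27 - 27 = 1521 - 54 ≡ 36; y = λ·(27 - 36) - 22 ≡ 51. → (36, 51)

(36, 51)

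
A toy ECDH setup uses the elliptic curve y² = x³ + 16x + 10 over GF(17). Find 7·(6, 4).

(6, 13)

Write Q = (6, 4).
Repeated addition: build up to 7Q.
2Q: tangent at (6, 4): λ = (3·6² + 16)/(2·4) ≡ 5/8. 8⁻¹ ≡ 15 (mod 17), so λ ≡ 5·15 ≡ 7.
  x = λ² - 6 - 6 = 49 - 12 ≡ 3; y = λ·(6 - 3) - 4 ≡ 0. → (3, 0)
3Q: (3, 0) + (6, 4). λ = (4 - 0)/(6 - 3) ≡ 4/3 mod 17. 3⁻¹ ≡ 6 (mod 17) since 3·6 = 18 ≡ 1, so λ ≡ 7.
  x = λ² - 3 - 6 = 49 - 9 ≡ 6; y = λ·(3 - 6) - 0 ≡ 13. → (6, 13)
4Q: (6, 13) + (6, 4): same x and y₁ ≡ -y₂, so the sum is 𝒪.
5Q: 𝒪 + (6, 4) = (6, 4) (identity).
6Q: tangent at (6, 4): λ = (3·6² + 16)/(2·4) ≡ 5/8. 8⁻¹ ≡ 15 (mod 17), so λ ≡ 5·15 ≡ 7.
  x = λ² - 6 - 6 = 49 - 12 ≡ 3; y = λ·(6 - 3) - 4 ≡ 0. → (3, 0)
7Q: (3, 0) + (6, 4). λ = (4 - 0)/(6 - 3) ≡ 4/3 mod 17. 3⁻¹ ≡ 6 (mod 17), so λ ≡ 7.
  x = λ² - 3 - 6 = 49 - 9 ≡ 6; y = λ·(3 - 6) - 0 ≡ 13. → (6, 13)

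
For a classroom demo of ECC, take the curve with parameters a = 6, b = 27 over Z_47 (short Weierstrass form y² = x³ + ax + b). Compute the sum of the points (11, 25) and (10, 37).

(11, 25) + (10, 37). λ = (37 - 25)/(10 - 11) ≡ 12/46 mod 47. 46⁻¹ ≡ 46 (mod 47), so λ ≡ 35.
  x = λ² - 11 - 10 = 1225 - 21 ≡ 29; y = λ·(11 - 29) - 25 ≡ 3. → (29, 3)

(29, 3)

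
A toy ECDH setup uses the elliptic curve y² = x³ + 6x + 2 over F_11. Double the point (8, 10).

(6, 1)

tangent at (8, 10): λ = (3·8² + 6)/(2·10) ≡ 0/9. 9⁻¹ ≡ 5 (mod 11) since 9·5 = 45 ≡ 1, so λ ≡ 0·5 ≡ 0.
  x = λ² - 8 - 8 = 0 - 16 ≡ 6; y = λ·(8 - 6) - 10 ≡ 1. → (6, 1)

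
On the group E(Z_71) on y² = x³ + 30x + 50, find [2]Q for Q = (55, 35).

tangent at (55, 35): λ = (3·55² + 30)/(2·35) ≡ 17/70. 70⁻¹ ≡ 70 (mod 71), so λ ≡ 17·70 ≡ 54.
  x = λ² - 55 - 55 = 2916 - 110 ≡ 37; y = λ·(55 - 37) - 35 ≡ 14. → (37, 14)

(37, 14)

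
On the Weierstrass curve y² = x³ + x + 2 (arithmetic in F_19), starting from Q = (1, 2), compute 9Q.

Repeated addition: build up to 9Q.
2Q: tangent at (1, 2): λ = (3·1² + 1)/(2·2) ≡ 4/4. 4⁻¹ ≡ 5 (mod 19), so λ ≡ 4·5 ≡ 1.
  x = λ² - 1 - 1 = 1 - 2 ≡ 18; y = λ·(1 - 18) - 2 ≡ 0. → (18, 0)
3Q: (18, 0) + (1, 2). λ = (2 - 0)/(1 - 18) ≡ 2/2 mod 19. 2⁻¹ ≡ 10 (mod 19), so λ ≡ 1.
  x = λ² - 18 - 1 = 1 - 19 ≡ 1; y = λ·(18 - 1) - 0 ≡ 17. → (1, 17)
4Q: (1, 17) + (1, 2): same x and y₁ ≡ -y₂, so the sum is ∞.
5Q: ∞ + (1, 2) = (1, 2) (identity).
6Q: tangent at (1, 2): λ = (3·1² + 1)/(2·2) ≡ 4/4. 4⁻¹ ≡ 5 (mod 19), so λ ≡ 4·5 ≡ 1.
  x = λ² - 1 - 1 = 1 - 2 ≡ 18; y = λ·(1 - 18) - 2 ≡ 0. → (18, 0)
7Q: (18, 0) + (1, 2). λ = (2 - 0)/(1 - 18) ≡ 2/2 mod 19. 2⁻¹ ≡ 10 (mod 19) since 2·10 = 20 ≡ 1, so λ ≡ 1.
  x = λ² - 18 - 1 = 1 - 19 ≡ 1; y = λ·(18 - 1) - 0 ≡ 17. → (1, 17)
8Q: (1, 17) + (1, 2): same x and y₁ ≡ -y₂, so the sum is ∞.
9Q: ∞ + (1, 2) = (1, 2) (identity).

(1, 2)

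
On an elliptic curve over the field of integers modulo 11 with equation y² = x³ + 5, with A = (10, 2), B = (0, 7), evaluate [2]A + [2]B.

First 2A:
Repeated addition: build up to 2A.
2A: tangent at (10, 2): λ = (3·10² + 0)/(2·2) ≡ 3/4. 4⁻¹ ≡ 3 (mod 11) since 4·3 = 12 ≡ 1, so λ ≡ 3·3 ≡ 9.
  x = λ² - 10 - 10 = 81 - 20 ≡ 6; y = λ·(10 - 6) - 2 ≡ 1. → (6, 1)
2A = (6, 1).
Next 2B:
Repeated addition: build up to 2B.
2B: tangent at (0, 7): λ = (3·0² + 0)/(2·7) ≡ 0/3. 3⁻¹ ≡ 4 (mod 11) since 3·4 = 12 ≡ 1, so λ ≡ 0·4 ≡ 0.
  x = λ² - 0 - 0 = 0 - 0 ≡ 0; y = λ·(0 - 0) - 7 ≡ 4. → (0, 4)
2B = (0, 4).
Finally 2A + 2B:
(6, 1) + (0, 4). λ = (4 - 1)/(0 - 6) ≡ 3/5 mod 11. 5⁻¹ ≡ 9 (mod 11), so λ ≡ 5.
  x = λ² - 6 - 0 = 25 - 6 ≡ 8; y = λ·(6 - 8) - 1 ≡ 0. → (8, 0)

(8, 0)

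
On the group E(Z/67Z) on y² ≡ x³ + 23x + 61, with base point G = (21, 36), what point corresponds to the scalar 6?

Repeated addition: build up to 6G.
2G: tangent at (21, 36): λ = (3·21² + 23)/(2·36) ≡ 6/5. 5⁻¹ ≡ 27 (mod 67), so λ ≡ 6·27 ≡ 28.
  x = λ² - 21 - 21 = 784 - 42 ≡ 5; y = λ·(21 - 5) - 36 ≡ 10. → (5, 10)
3G: (5, 10) + (21, 36). λ = (36 - 10)/(21 - 5) ≡ 26/16 mod 67. 16⁻¹ ≡ 21 (mod 67), so λ ≡ 10.
  x = λ² - 5 - 21 = 100 - 26 ≡ 7; y = λ·(5 - 7) - 10 ≡ 37. → (7, 37)
4G: (7, 37) + (21, 36). λ = (36 - 37)/(21 - 7) ≡ 66/14 mod 67. 14⁻¹ ≡ 24 (mod 67) since 14·24 = 336 ≡ 1, so λ ≡ 43.
  x = λ² - 7 - 21 = 1849 - 28 ≡ 12; y = λ·(7 - 12) - 37 ≡ 16. → (12, 16)
5G: (12, 16) + (21, 36). λ = (36 - 16)/(21 - 12) ≡ 20/9 mod 67. 9⁻¹ ≡ 15 (mod 67), so λ ≡ 32.
  x = λ² - 12 - 21 = 1024 - 33 ≡ 53; y = λ·(12 - 53) - 16 ≡ 12. → (53, 12)
6G: (53, 12) + (21, 36). λ = (36 - 12)/(21 - 53) ≡ 24/35 mod 67. 35⁻¹ ≡ 23 (mod 67) since 35·23 = 805 ≡ 1, so λ ≡ 16.
  x = λ² - 53 - 21 = 256 - 74 ≡ 48; y = λ·(53 - 48) - 12 ≡ 1. → (48, 1)

(48, 1)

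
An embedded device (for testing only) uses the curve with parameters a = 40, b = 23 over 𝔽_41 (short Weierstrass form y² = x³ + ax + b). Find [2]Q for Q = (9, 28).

tangent at (9, 28): λ = (3·9² + 40)/(2·28) ≡ 37/15. 15⁻¹ ≡ 11 (mod 41) since 15·11 = 165 ≡ 1, so λ ≡ 37·11 ≡ 38.
  x = λ² - 9 - 9 = 1444 - 18 ≡ 32; y = λ·(9 - 32) - 28 ≡ 0. → (32, 0)

(32, 0)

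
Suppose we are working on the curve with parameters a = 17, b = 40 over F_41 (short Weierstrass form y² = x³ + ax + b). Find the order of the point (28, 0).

2

2P: (28, 0) + (28, 0): same x and y₁ ≡ -y₂, so the sum is the point at infinity.
2P = the point at infinity, so the order is 2.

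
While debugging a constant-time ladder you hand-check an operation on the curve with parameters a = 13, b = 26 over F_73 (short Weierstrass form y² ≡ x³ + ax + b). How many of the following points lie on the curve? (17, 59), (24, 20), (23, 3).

(17, 59): 59² ≡ 50, rhs ≡ 50 → on.
(24, 20): 20² ≡ 35, rhs ≡ 0 → off.
(23, 3): 3² ≡ 9, rhs ≡ 9 → on.

2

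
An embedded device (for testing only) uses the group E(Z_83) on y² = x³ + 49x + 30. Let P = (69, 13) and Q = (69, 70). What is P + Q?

O

The two points share x = 69 and their y-coordinates satisfy 13 + 70 ≡ 0 (mod 83), so they are inverses. Their sum is O.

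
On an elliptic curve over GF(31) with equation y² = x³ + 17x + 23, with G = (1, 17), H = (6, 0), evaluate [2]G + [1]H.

(22, 3)

First 2G:
Repeated addition: build up to 2G.
2G: tangent at (1, 17): λ = (3·1² + 17)/(2·17) ≡ 20/3. 3⁻¹ ≡ 21 (mod 31), so λ ≡ 20·21 ≡ 17.
  x = λ² - 1 - 1 = 289 - 2 ≡ 8; y = λ·(1 - 8) - 17 ≡ 19. → (8, 19)
2G = (8, 19).
Finally 2G + H:
(8, 19) + (6, 0). λ = (0 - 19)/(6 - 8) ≡ 12/29 mod 31. 29⁻¹ ≡ 15 (mod 31), so λ ≡ 25.
  x = λ² - 8 - 6 = 625 - 14 ≡ 22; y = λ·(8 - 22) - 19 ≡ 3. → (22, 3)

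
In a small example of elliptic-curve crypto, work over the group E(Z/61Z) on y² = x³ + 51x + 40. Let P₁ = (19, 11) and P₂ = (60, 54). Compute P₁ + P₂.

(19, 11) + (60, 54). λ = (54 - 11)/(60 - 19) ≡ 43/41 mod 61. 41⁻¹ ≡ 3 (mod 61) since 41·3 = 123 ≡ 1, so λ ≡ 7.
  x = λ² - 19 - 60 = 49 - 79 ≡ 31; y = λ·(19 - 31) - 11 ≡ 27. → (31, 27)

(31, 27)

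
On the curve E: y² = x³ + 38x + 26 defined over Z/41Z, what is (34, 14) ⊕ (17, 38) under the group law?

(32, 29)

(34, 14) + (17, 38). λ = (38 - 14)/(17 - 34) ≡ 24/24 mod 41. 24⁻¹ ≡ 12 (mod 41), so λ ≡ 1.
  x = λ² - 34 - 17 = 1 - 51 ≡ 32; y = λ·(34 - 32) - 14 ≡ 29. → (32, 29)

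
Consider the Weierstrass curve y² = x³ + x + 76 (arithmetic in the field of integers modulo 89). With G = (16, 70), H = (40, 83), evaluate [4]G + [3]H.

(39, 58)

First 4G:
Repeated addition: build up to 4G.
2G: tangent at (16, 70): λ = (3·16² + 1)/(2·70) ≡ 57/51. 51⁻¹ ≡ 7 (mod 89), so λ ≡ 57·7 ≡ 43.
  x = λ² - 16 - 16 = 1849 - 32 ≡ 37; y = λ·(16 - 37) - 70 ≡ 6. → (37, 6)
3G: (37, 6) + (16, 70). λ = (70 - 6)/(16 - 37) ≡ 64/68 mod 89. 68⁻¹ ≡ 72 (mod 89) since 68·72 = 4896 ≡ 1, so λ ≡ 69.
  x = λ² - 37 - 16 = 4761 - 53 ≡ 80; y = λ·(37 - 80) - 6 ≡ 53. → (80, 53)
4G: (80, 53) + (16, 70). λ = (70 - 53)/(16 - 80) ≡ 17/25 mod 89. 25⁻¹ ≡ 57 (mod 89) since 25·57 = 1425 ≡ 1, so λ ≡ 79.
  x = λ² - 80 - 16 = 6241 - 96 ≡ 4; y = λ·(80 - 4) - 53 ≡ 77. → (4, 77)
4G = (4, 77).
Next 3H:
Repeated addition: build up to 3H.
2H: tangent at (40, 83): λ = (3·40² + 1)/(2·83) ≡ 84/77. 77⁻¹ ≡ 37 (mod 89), so λ ≡ 84·37 ≡ 82.
  x = λ² - 40 - 40 = 6724 - 80 ≡ 58; y = λ·(40 - 58) - 83 ≡ 43. → (58, 43)
3H: (58, 43) + (40, 83). λ = (83 - 43)/(40 - 58) ≡ 40/71 mod 89. 71⁻¹ ≡ 84 (mod 89) since 71·84 = 5964 ≡ 1, so λ ≡ 67.
  x = λ² - 58 - 40 = 4489 - 98 ≡ 30; y = λ·(58 - 30) - 43 ≡ 53. → (30, 53)
3H = (30, 53).
Finally 4G + 3H:
(4, 77) + (30, 53). λ = (53 - 77)/(30 - 4) ≡ 65/26 mod 89. 26⁻¹ ≡ 24 (mod 89), so λ ≡ 47.
  x = λ² - 4 - 30 = 2209 - 34 ≡ 39; y = λ·(4 - 39) - 77 ≡ 58. → (39, 58)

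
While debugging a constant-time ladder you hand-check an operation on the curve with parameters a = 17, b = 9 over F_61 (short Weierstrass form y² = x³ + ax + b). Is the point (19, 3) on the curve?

y² = 3² ≡ 9; x³ + 17x + 9 = 7191 ≡ 54 (mod 61). 9 ≠ 54.

no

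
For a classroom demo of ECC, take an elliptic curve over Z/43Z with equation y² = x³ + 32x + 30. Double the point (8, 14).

(5, 10)

tangent at (8, 14): λ = (3·8² + 32)/(2·14) ≡ 9/28. 28⁻¹ ≡ 20 (mod 43) since 28·20 = 560 ≡ 1, so λ ≡ 9·20 ≡ 8.
  x = λ² - 8 - 8 = 64 - 16 ≡ 5; y = λ·(8 - 5) - 14 ≡ 10. → (5, 10)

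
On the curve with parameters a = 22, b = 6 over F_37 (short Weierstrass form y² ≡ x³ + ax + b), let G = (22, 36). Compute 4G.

Double-and-add on 4 = (100)₂. Start with G = (22, 36) for the leading 1-bit.
double: tangent at (22, 36): λ = (3·22² + 22)/(2·36) ≡ 31/35. 35⁻¹ ≡ 18 (mod 37), so λ ≡ 31·18 ≡ 3.
  x = λ² - 22 - 22 = 9 - 44 ≡ 2; y = λ·(22 - 2) - 36 ≡ 24. → (2, 24)
double: tangent at (2, 24): λ = (3·2² + 22)/(2·24) ≡ 34/11. 11⁻¹ ≡ 27 (mod 37) since 11·27 = 297 ≡ 1, so λ ≡ 34·27 ≡ 30.
  x = λ² - 2 - 2 = 900 - 4 ≡ 8; y = λ·(2 - 8) - 24 ≡ 18. → (8, 18)

(8, 18)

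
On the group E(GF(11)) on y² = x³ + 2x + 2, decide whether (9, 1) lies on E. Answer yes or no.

y² = 1² ≡ 1; x³ + 2x + 2 = 749 ≡ 1 (mod 11). 1 = 1.

yes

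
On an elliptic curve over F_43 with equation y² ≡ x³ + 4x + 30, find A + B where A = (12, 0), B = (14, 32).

(12, 0) + (14, 32). λ = (32 - 0)/(14 - 12) ≡ 32/2 mod 43. 2⁻¹ ≡ 22 (mod 43), so λ ≡ 16.
  x = λ² - 12 - 14 = 256 - 26 ≡ 15; y = λ·(12 - 15) - 0 ≡ 38. → (15, 38)

(15, 38)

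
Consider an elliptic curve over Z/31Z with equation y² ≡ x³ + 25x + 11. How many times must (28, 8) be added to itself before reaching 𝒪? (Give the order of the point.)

6

2P: tangent at (28, 8): λ = (3·28² + 25)/(2·8) ≡ 21/16. 16⁻¹ ≡ 2 (mod 31), so λ ≡ 21·2 ≡ 11.
  x = λ² - 28 - 28 = 121 - 56 ≡ 3; y = λ·(28 - 3) - 8 ≡ 19. → (3, 19)
3P: (3, 19) + (28, 8). λ = (8 - 19)/(28 - 3) ≡ 20/25 mod 31. 25⁻¹ ≡ 5 (mod 31) since 25·5 = 125 ≡ 1, so λ ≡ 7.
  x = λ² - 3 - 28 = 49 - 31 ≡ 18; y = λ·(3 - 18) - 19 ≡ 0. → (18, 0)
4P: (18, 0) + (28, 8). λ = (8 - 0)/(28 - 18) ≡ 8/10 mod 31. 10⁻¹ ≡ 28 (mod 31) since 10·28 = 280 ≡ 1, so λ ≡ 7.
  x = λ² - 18 - 28 = 49 - 46 ≡ 3; y = λ·(18 - 3) - 0 ≡ 12. → (3, 12)
5P: (3, 12) + (28, 8). λ = (8 - 12)/(28 - 3) ≡ 27/25 mod 31. 25⁻¹ ≡ 5 (mod 31), so λ ≡ 11.
  x = λ² - 3 - 28 = 121 - 31 ≡ 28; y = λ·(3 - 28) - 12 ≡ 23. → (28, 23)
6P: (28, 23) + (28, 8): same x and y₁ ≡ -y₂, so the sum is 𝒪.
6P = 𝒪, so the order is 6.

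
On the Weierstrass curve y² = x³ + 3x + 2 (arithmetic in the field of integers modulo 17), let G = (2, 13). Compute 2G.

tangent at (2, 13): λ = (3·2² + 3)/(2·13) ≡ 15/9. 9⁻¹ ≡ 2 (mod 17) since 9·2 = 18 ≡ 1, so λ ≡ 15·2 ≡ 13.
  x = λ² - 2 - 2 = 169 - 4 ≡ 12; y = λ·(2 - 12) - 13 ≡ 10. → (12, 10)

(12, 10)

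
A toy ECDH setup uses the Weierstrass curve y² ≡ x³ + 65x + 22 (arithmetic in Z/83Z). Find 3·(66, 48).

(34, 6)

Write G = (66, 48).
Repeated addition: build up to 3G.
2G: tangent at (66, 48): λ = (3·66² + 65)/(2·48) ≡ 19/13. 13⁻¹ ≡ 32 (mod 83), so λ ≡ 19·32 ≡ 27.
  x = λ² - 66 - 66 = 729 - 132 ≡ 16; y = λ·(66 - 16) - 48 ≡ 57. → (16, 57)
3G: (16, 57) + (66, 48). λ = (48 - 57)/(66 - 16) ≡ 74/50 mod 83. 50⁻¹ ≡ 5 (mod 83), so λ ≡ 38.
  x = λ² - 16 - 66 = 1444 - 82 ≡ 34; y = λ·(16 - 34) - 57 ≡ 6. → (34, 6)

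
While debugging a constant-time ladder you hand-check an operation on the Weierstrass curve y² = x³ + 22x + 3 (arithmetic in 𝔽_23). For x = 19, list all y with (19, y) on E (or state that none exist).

x³ + 22x + 3 = 7280 ≡ 12 (mod 23).
Square roots of 12 mod 23: 9 and 14 (since 9² = 81 ≡ 12).

9, 14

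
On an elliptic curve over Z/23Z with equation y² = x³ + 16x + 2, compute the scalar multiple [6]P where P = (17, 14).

(21, 13)

Repeated addition: build up to 6P.
2P: tangent at (17, 14): λ = (3·17² + 16)/(2·14) ≡ 9/5. 5⁻¹ ≡ 14 (mod 23) since 5·14 = 70 ≡ 1, so λ ≡ 9·14 ≡ 11.
  x = λ² - 17 - 17 = 121 - 34 ≡ 18; y = λ·(17 - 18) - 14 ≡ 21. → (18, 21)
3P: (18, 21) + (17, 14). λ = (14 - 21)/(17 - 18) ≡ 16/22 mod 23. 22⁻¹ ≡ 22 (mod 23), so λ ≡ 7.
  x = λ² - 18 - 17 = 49 - 35 ≡ 14; y = λ·(18 - 14) - 21 ≡ 7. → (14, 7)
4P: (14, 7) + (17, 14). λ = (14 - 7)/(17 - 14) ≡ 7/3 mod 23. 3⁻¹ ≡ 8 (mod 23) since 3·8 = 24 ≡ 1, so λ ≡ 10.
  x = λ² - 14 - 17 = 100 - 31 ≡ 0; y = λ·(14 - 0) - 7 ≡ 18. → (0, 18)
5P: (0, 18) + (17, 14). λ = (14 - 18)/(17 - 0) ≡ 19/17 mod 23. 17⁻¹ ≡ 19 (mod 23), so λ ≡ 16.
  x = λ² - 0 - 17 = 256 - 17 ≡ 9; y = λ·(0 - 9) - 18 ≡ 22. → (9, 22)
6P: (9, 22) + (17, 14). λ = (14 - 22)/(17 - 9) ≡ 15/8 mod 23. 8⁻¹ ≡ 3 (mod 23) since 8·3 = 24 ≡ 1, so λ ≡ 22.
  x = λ² - 9 - 17 = 484 - 26 ≡ 21; y = λ·(9 - 21) - 22 ≡ 13. → (21, 13)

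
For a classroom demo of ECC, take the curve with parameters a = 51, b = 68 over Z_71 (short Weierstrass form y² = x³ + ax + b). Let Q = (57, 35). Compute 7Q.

(70, 67)

Double-and-add on 7 = (111)₂. Start with Q = (57, 35) for the leading 1-bit.
double: tangent at (57, 35): λ = (3·57² + 51)/(2·35) ≡ 0/70. 70⁻¹ ≡ 70 (mod 71), so λ ≡ 0·70 ≡ 0.
  x = λ² - 57 - 57 = 0 - 114 ≡ 28; y = λ·(57 - 28) - 35 ≡ 36. → (28, 36)
add Q: (28, 36) + (57, 35). λ = (35 - 36)/(57 - 28) ≡ 70/29 mod 71. 29⁻¹ ≡ 49 (mod 71) since 29·49 = 1421 ≡ 1, so λ ≡ 22.
  x = λ² - 28 - 57 = 484 - 85 ≡ 44; y = λ·(28 - 44) - 36 ≡ 38. → (44, 38)
double: tangent at (44, 38): λ = (3·44² + 51)/(2·38) ≡ 37/5. 5⁻¹ ≡ 57 (mod 71) since 5·57 = 285 ≡ 1, so λ ≡ 37·57 ≡ 50.
  x = λ² - 44 - 44 = 2500 - 88 ≡ 69; y = λ·(44 - 69) - 38 ≡ 61. → (69, 61)
add Q: (69, 61) + (57, 35). λ = (35 - 61)/(57 - 69) ≡ 45/59 mod 71. 59⁻¹ ≡ 65 (mod 71) since 59·65 = 3835 ≡ 1, so λ ≡ 14.
  x = λ² - 69 - 57 = 196 - 126 ≡ 70; y = λ·(69 - 70) - 61 ≡ 67. → (70, 67)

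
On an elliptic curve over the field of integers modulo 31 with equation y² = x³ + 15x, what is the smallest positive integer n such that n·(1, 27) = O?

2P: tangent at (1, 27): λ = (3·1² + 15)/(2·27) ≡ 18/23. 23⁻¹ ≡ 27 (mod 31), so λ ≡ 18·27 ≡ 21.
  x = λ² - 1 - 1 = 441 - 2 ≡ 5; y = λ·(1 - 5) - 27 ≡ 13. → (5, 13)
3P: (5, 13) + (1, 27). λ = (27 - 13)/(1 - 5) ≡ 14/27 mod 31. 27⁻¹ ≡ 23 (mod 31) since 27·23 = 621 ≡ 1, so λ ≡ 12.
  x = λ² - 5 - 1 = 144 - 6 ≡ 14; y = λ·(5 - 14) - 13 ≡ 3. → (14, 3)
4P: (14, 3) + (1, 27). λ = (27 - 3)/(1 - 14) ≡ 24/18 mod 31. 18⁻¹ ≡ 19 (mod 31) since 18·19 = 342 ≡ 1, so λ ≡ 22.
  x = λ² - 14 - 1 = 484 - 15 ≡ 4; y = λ·(14 - 4) - 3 ≡ 0. → (4, 0)
5P: (4, 0) + (1, 27). λ = (27 - 0)/(1 - 4) ≡ 27/28 mod 31. 28⁻¹ ≡ 10 (mod 31) since 28·10 = 280 ≡ 1, so λ ≡ 22.
  x = λ² - 4 - 1 = 484 - 5 ≡ 14; y = λ·(4 - 14) - 0 ≡ 28. → (14, 28)
6P: (14, 28) + (1, 27). λ = (27 - 28)/(1 - 14) ≡ 30/18 mod 31. 18⁻¹ ≡ 19 (mod 31) since 18·19 = 342 ≡ 1, so λ ≡ 12.
  x = λ² - 14 - 1 = 144 - 15 ≡ 5; y = λ·(14 - 5) - 28 ≡ 18. → (5, 18)
7P: (5, 18) + (1, 27). λ = (27 - 18)/(1 - 5) ≡ 9/27 mod 31. 27⁻¹ ≡ 23 (mod 31), so λ ≡ 21.
  x = λ² - 5 - 1 = 441 - 6 ≡ 1; y = λ·(5 - 1) - 18 ≡ 4. → (1, 4)
8P: (1, 4) + (1, 27): same x and y₁ ≡ -y₂, so the sum is O.
8P = O, so the order is 8.

8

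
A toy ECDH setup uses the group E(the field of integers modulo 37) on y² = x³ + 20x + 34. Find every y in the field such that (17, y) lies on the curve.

12, 25

x³ + 20x + 34 = 5287 ≡ 33 (mod 37).
Square roots of 33 mod 37: 12 and 25 (since 12² = 144 ≡ 33).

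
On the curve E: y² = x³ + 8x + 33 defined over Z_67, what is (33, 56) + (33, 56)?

(41, 2)

tangent at (33, 56): λ = (3·33² + 8)/(2·56) ≡ 59/45. 45⁻¹ ≡ 3 (mod 67), so λ ≡ 59·3 ≡ 43.
  x = λ² - 33 - 33 = 1849 - 66 ≡ 41; y = λ·(33 - 41) - 56 ≡ 2. → (41, 2)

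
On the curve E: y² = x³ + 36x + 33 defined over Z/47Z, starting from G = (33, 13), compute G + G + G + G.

Repeated addition: build up to 4G.
2G: tangent at (33, 13): λ = (3·33² + 36)/(2·13) ≡ 13/26. 26⁻¹ ≡ 38 (mod 47) since 26·38 = 988 ≡ 1, so λ ≡ 13·38 ≡ 24.
  x = λ² - 33 - 33 = 576 - 66 ≡ 40; y = λ·(33 - 40) - 13 ≡ 7. → (40, 7)
3G: (40, 7) + (33, 13). λ = (13 - 7)/(33 - 40) ≡ 6/40 mod 47. 40⁻¹ ≡ 20 (mod 47), so λ ≡ 26.
  x = λ² - 40 - 33 = 676 - 73 ≡ 39; y = λ·(40 - 39) - 7 ≡ 19. → (39, 19)
4G: (39, 19) + (33, 13). λ = (13 - 19)/(33 - 39) ≡ 41/41 mod 47. 41⁻¹ ≡ 39 (mod 47), so λ ≡ 1.
  x = λ² - 39 - 33 = 1 - 72 ≡ 23; y = λ·(39 - 23) - 19 ≡ 44. → (23, 44)

(23, 44)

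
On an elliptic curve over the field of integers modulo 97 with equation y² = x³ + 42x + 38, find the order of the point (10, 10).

2P: tangent at (10, 10): λ = (3·10² + 42)/(2·10) ≡ 51/20. 20⁻¹ ≡ 34 (mod 97), so λ ≡ 51·34 ≡ 85.
  x = λ² - 10 - 10 = 7225 - 20 ≡ 27; y = λ·(10 - 27) - 10 ≡ 0. → (27, 0)
3P: (27, 0) + (10, 10). λ = (10 - 0)/(10 - 27) ≡ 10/80 mod 97. 80⁻¹ ≡ 57 (mod 97) since 80·57 = 4560 ≡ 1, so λ ≡ 85.
  x = λ² - 27 - 10 = 7225 - 37 ≡ 10; y = λ·(27 - 10) - 0 ≡ 87. → (10, 87)
4P: (10, 87) + (10, 10): same x and y₁ ≡ -y₂, so the sum is ∞.
4P = ∞, so the order is 4.

4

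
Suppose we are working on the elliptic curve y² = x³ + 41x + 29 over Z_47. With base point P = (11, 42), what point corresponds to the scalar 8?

(41, 32)

Double-and-add on 8 = (1000)₂. Start with P = (11, 42) for the leading 1-bit.
double: tangent at (11, 42): λ = (3·11² + 41)/(2·42) ≡ 28/37. 37⁻¹ ≡ 14 (mod 47) since 37·14 = 518 ≡ 1, so λ ≡ 28·14 ≡ 16.
  x = λ² - 11 - 11 = 256 - 22 ≡ 46; y = λ·(11 - 46) - 42 ≡ 9. → (46, 9)
double: tangent at (46, 9): λ = (3·46² + 41)/(2·9) ≡ 44/18. 18⁻¹ ≡ 34 (mod 47) since 18·34 = 612 ≡ 1, so λ ≡ 44·34 ≡ 39.
  x = λ² - 46 - 46 = 1521 - 92 ≡ 19; y = λ·(46 - 19) - 9 ≡ 10. → (19, 10)
double: tangent at (19, 10): λ = (3·19² + 41)/(2·10) ≡ 43/20. 20⁻¹ ≡ 40 (mod 47) since 20·40 = 800 ≡ 1, so λ ≡ 43·40 ≡ 28.
  x = λ² - 19 - 19 = 784 - 38 ≡ 41; y = λ·(19 - 41) - 10 ≡ 32. → (41, 32)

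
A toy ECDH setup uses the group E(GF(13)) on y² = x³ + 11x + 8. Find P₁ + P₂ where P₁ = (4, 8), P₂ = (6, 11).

(4, 8) + (6, 11). λ = (11 - 8)/(6 - 4) ≡ 3/2 mod 13. 2⁻¹ ≡ 7 (mod 13), so λ ≡ 8.
  x = λ² - 4 - 6 = 64 - 10 ≡ 2; y = λ·(4 - 2) - 8 ≡ 8. → (2, 8)

(2, 8)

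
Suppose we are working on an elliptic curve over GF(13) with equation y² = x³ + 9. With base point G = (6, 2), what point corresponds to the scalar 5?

Repeated addition: build up to 5G.
2G: tangent at (6, 2): λ = (3·6² + 0)/(2·2) ≡ 4/4. 4⁻¹ ≡ 10 (mod 13), so λ ≡ 4·10 ≡ 1.
  x = λ² - 6 - 6 = 1 - 12 ≡ 2; y = λ·(6 - 2) - 2 ≡ 2. → (2, 2)
3G: (2, 2) + (6, 2). λ = (2 - 2)/(6 - 2) ≡ 0/4 mod 13. 4⁻¹ ≡ 10 (mod 13), so λ ≡ 0.
  x = λ² - 2 - 6 = 0 - 8 ≡ 5; y = λ·(2 - 5) - 2 ≡ 11. → (5, 11)
4G: (5, 11) + (6, 2). λ = (2 - 11)/(6 - 5) ≡ 4/1 mod 13. 1⁻¹ ≡ 1 (mod 13) since 1·1 = 1 ≡ 1, so λ ≡ 4.
  x = λ² - 5 - 6 = 16 - 11 ≡ 5; y = λ·(5 - 5) - 11 ≡ 2. → (5, 2)
5G: (5, 2) + (6, 2). λ = (2 - 2)/(6 - 5) ≡ 0/1 mod 13. 1⁻¹ ≡ 1 (mod 13), so λ ≡ 0.
  x = λ² - 5 - 6 = 0 - 11 ≡ 2; y = λ·(5 - 2) - 2 ≡ 11. → (2, 11)

(2, 11)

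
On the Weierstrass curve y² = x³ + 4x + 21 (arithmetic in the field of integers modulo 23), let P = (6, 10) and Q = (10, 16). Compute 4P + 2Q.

First 4P:
Repeated addition: build up to 4P.
2P: tangent at (6, 10): λ = (3·6² + 4)/(2·10) ≡ 20/20. 20⁻¹ ≡ 15 (mod 23), so λ ≡ 20·15 ≡ 1.
  x = λ² - 6 - 6 = 1 - 12 ≡ 12; y = λ·(6 - 12) - 10 ≡ 7. → (12, 7)
3P: (12, 7) + (6, 10). λ = (10 - 7)/(6 - 12) ≡ 3/17 mod 23. 17⁻¹ ≡ 19 (mod 23) since 17·19 = 323 ≡ 1, so λ ≡ 11.
  x = λ² - 12 - 6 = 121 - 18 ≡ 11; y = λ·(12 - 11) - 7 ≡ 4. → (11, 4)
4P: (11, 4) + (6, 10). λ = (10 - 4)/(6 - 11) ≡ 6/18 mod 23. 18⁻¹ ≡ 9 (mod 23), so λ ≡ 8.
  x = λ² - 11 - 6 = 64 - 17 ≡ 1; y = λ·(11 - 1) - 4 ≡ 7. → (1, 7)
4P = (1, 7).
Next 2Q:
Repeated addition: build up to 2Q.
2Q: tangent at (10, 16): λ = (3·10² + 4)/(2·16) ≡ 5/9. 9⁻¹ ≡ 18 (mod 23) since 9·18 = 162 ≡ 1, so λ ≡ 5·18 ≡ 21.
  x = λ² - 10 - 10 = 441 - 20 ≡ 7; y = λ·(10 - 7) - 16 ≡ 1. → (7, 1)
2Q = (7, 1).
Finally 4P + 2Q:
(1, 7) + (7, 1). λ = (1 - 7)/(7 - 1) ≡ 17/6 mod 23. 6⁻¹ ≡ 4 (mod 23), so λ ≡ 22.
  x = λ² - 1 - 7 = 484 - 8 ≡ 16; y = λ·(1 - 16) - 7 ≡ 8. → (16, 8)

(16, 8)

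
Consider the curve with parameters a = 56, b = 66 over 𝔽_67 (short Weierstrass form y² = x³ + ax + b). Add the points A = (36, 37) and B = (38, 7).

(17, 13)

(36, 37) + (38, 7). λ = (7 - 37)/(38 - 36) ≡ 37/2 mod 67. 2⁻¹ ≡ 34 (mod 67) since 2·34 = 68 ≡ 1, so λ ≡ 52.
  x = λ² - 36 - 38 = 2704 - 74 ≡ 17; y = λ·(36 - 17) - 37 ≡ 13. → (17, 13)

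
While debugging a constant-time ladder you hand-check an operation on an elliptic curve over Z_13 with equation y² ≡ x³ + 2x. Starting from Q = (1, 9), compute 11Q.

(1, 9)

Repeated addition: build up to 11Q.
2Q: tangent at (1, 9): λ = (3·1² + 2)/(2·9) ≡ 5/5. 5⁻¹ ≡ 8 (mod 13), so λ ≡ 5·8 ≡ 1.
  x = λ² - 1 - 1 = 1 - 2 ≡ 12; y = λ·(1 - 12) - 9 ≡ 6. → (12, 6)
3Q: (12, 6) + (1, 9). λ = (9 - 6)/(1 - 12) ≡ 3/2 mod 13. 2⁻¹ ≡ 7 (mod 13), so λ ≡ 8.
  x = λ² - 12 - 1 = 64 - 13 ≡ 12; y = λ·(12 - 12) - 6 ≡ 7. → (12, 7)
4Q: (12, 7) + (1, 9). λ = (9 - 7)/(1 - 12) ≡ 2/2 mod 13. 2⁻¹ ≡ 7 (mod 13), so λ ≡ 1.
  x = λ² - 12 - 1 = 1 - 13 ≡ 1; y = λ·(12 - 1) - 7 ≡ 4. → (1, 4)
5Q: (1, 4) + (1, 9): same x and y₁ ≡ -y₂, so the sum is 𝒪.
6Q: 𝒪 + (1, 9) = (1, 9) (identity).
7Q: tangent at (1, 9): λ = (3·1² + 2)/(2·9) ≡ 5/5. 5⁻¹ ≡ 8 (mod 13), so λ ≡ 5·8 ≡ 1.
  x = λ² - 1 - 1 = 1 - 2 ≡ 12; y = λ·(1 - 12) - 9 ≡ 6. → (12, 6)
8Q: (12, 6) + (1, 9). λ = (9 - 6)/(1 - 12) ≡ 3/2 mod 13. 2⁻¹ ≡ 7 (mod 13), so λ ≡ 8.
  x = λ² - 12 - 1 = 64 - 13 ≡ 12; y = λ·(12 - 12) - 6 ≡ 7. → (12, 7)
9Q: (12, 7) + (1, 9). λ = (9 - 7)/(1 - 12) ≡ 2/2 mod 13. 2⁻¹ ≡ 7 (mod 13), so λ ≡ 1.
  x = λ² - 12 - 1 = 1 - 13 ≡ 1; y = λ·(12 - 1) - 7 ≡ 4. → (1, 4)
10Q: (1, 4) + (1, 9): same x and y₁ ≡ -y₂, so the sum is 𝒪.
11Q: 𝒪 + (1, 9) = (1, 9) (identity).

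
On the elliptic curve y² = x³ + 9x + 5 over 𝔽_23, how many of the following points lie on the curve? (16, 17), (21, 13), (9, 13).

1

(16, 17): 17² ≡ 13, rhs ≡ 13 → on.
(21, 13): 13² ≡ 8, rhs ≡ 2 → off.
(9, 13): 13² ≡ 8, rhs ≡ 10 → off.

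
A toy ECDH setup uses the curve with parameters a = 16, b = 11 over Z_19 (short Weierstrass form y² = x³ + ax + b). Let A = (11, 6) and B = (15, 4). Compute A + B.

(11, 6) + (15, 4). λ = (4 - 6)/(15 - 11) ≡ 17/4 mod 19. 4⁻¹ ≡ 5 (mod 19), so λ ≡ 9.
  x = λ² - 11 - 15 = 81 - 26 ≡ 17; y = λ·(11 - 17) - 6 ≡ 16. → (17, 16)

(17, 16)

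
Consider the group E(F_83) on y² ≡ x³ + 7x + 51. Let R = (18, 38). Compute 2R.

(80, 13)

tangent at (18, 38): λ = (3·18² + 7)/(2·38) ≡ 66/76. 76⁻¹ ≡ 71 (mod 83) since 76·71 = 5396 ≡ 1, so λ ≡ 66·71 ≡ 38.
  x = λ² - 18 - 18 = 1444 - 36 ≡ 80; y = λ·(18 - 80) - 38 ≡ 13. → (80, 13)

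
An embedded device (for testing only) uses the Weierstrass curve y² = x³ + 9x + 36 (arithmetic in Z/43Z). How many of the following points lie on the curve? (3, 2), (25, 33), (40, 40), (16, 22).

(3, 2): 2² ≡ 4, rhs ≡ 4 → on.
(25, 33): 33² ≡ 14, rhs ≡ 19 → off.
(40, 40): 40² ≡ 9, rhs ≡ 25 → off.
(16, 22): 22² ≡ 11, rhs ≡ 19 → off.

1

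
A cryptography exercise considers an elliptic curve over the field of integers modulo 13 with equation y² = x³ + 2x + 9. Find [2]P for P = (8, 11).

(6, 9)

tangent at (8, 11): λ = (3·8² + 2)/(2·11) ≡ 12/9. 9⁻¹ ≡ 3 (mod 13), so λ ≡ 12·3 ≡ 10.
  x = λ² - 8 - 8 = 100 - 16 ≡ 6; y = λ·(8 - 6) - 11 ≡ 9. → (6, 9)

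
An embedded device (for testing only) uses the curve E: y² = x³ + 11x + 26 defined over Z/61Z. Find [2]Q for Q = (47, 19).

tangent at (47, 19): λ = (3·47² + 11)/(2·19) ≡ 50/38. 38⁻¹ ≡ 53 (mod 61) since 38·53 = 2014 ≡ 1, so λ ≡ 50·53 ≡ 27.
  x = λ² - 47 - 47 = 729 - 94 ≡ 25; y = λ·(47 - 25) - 19 ≡ 26. → (25, 26)

(25, 26)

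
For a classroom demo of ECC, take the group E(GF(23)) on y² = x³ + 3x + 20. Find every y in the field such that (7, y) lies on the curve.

4, 19

x³ + 3x + 20 = 384 ≡ 16 (mod 23).
Square roots of 16 mod 23: 4 and 19 (since 4² = 16 ≡ 16).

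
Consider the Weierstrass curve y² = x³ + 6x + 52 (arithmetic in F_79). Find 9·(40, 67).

(18, 64)

Write P = (40, 67).
Double-and-add on 9 = (1001)₂. Start with P = (40, 67) for the leading 1-bit.
double: tangent at (40, 67): λ = (3·40² + 6)/(2·67) ≡ 66/55. 55⁻¹ ≡ 23 (mod 79) since 55·23 = 1265 ≡ 1, so λ ≡ 66·23 ≡ 17.
  x = λ² - 40 - 40 = 289 - 80 ≡ 51; y = λ·(40 - 51) - 67 ≡ 62. → (51, 62)
double: tangent at (51, 62): λ = (3·51² + 6)/(2·62) ≡ 67/45. 45⁻¹ ≡ 72 (mod 79) since 45·72 = 3240 ≡ 1, so λ ≡ 67·72 ≡ 5.
  x = λ² - 51 - 51 = 25 - 102 ≡ 2; y = λ·(51 - 2) - 62 ≡ 25. → (2, 25)
double: tangent at (2, 25): λ = (3·2² + 6)/(2·25) ≡ 18/50. 50⁻¹ ≡ 49 (mod 79) since 50·49 = 2450 ≡ 1, so λ ≡ 18·49 ≡ 13.
  x = λ² - 2 - 2 = 169 - 4 ≡ 7; y = λ·(2 - 7) - 25 ≡ 68. → (7, 68)
add P: (7, 68) + (40, 67). λ = (67 - 68)/(40 - 7) ≡ 78/33 mod 79. 33⁻¹ ≡ 12 (mod 79), so λ ≡ 67.
  x = λ² - 7 - 40 = 4489 - 47 ≡ 18; y = λ·(7 - 18) - 68 ≡ 64. → (18, 64)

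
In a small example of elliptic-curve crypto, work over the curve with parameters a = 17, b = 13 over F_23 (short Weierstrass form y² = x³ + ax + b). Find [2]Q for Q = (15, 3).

(11, 6)

tangent at (15, 3): λ = (3·15² + 17)/(2·3) ≡ 2/6. 6⁻¹ ≡ 4 (mod 23) since 6·4 = 24 ≡ 1, so λ ≡ 2·4 ≡ 8.
  x = λ² - 15 - 15 = 64 - 30 ≡ 11; y = λ·(15 - 11) - 3 ≡ 6. → (11, 6)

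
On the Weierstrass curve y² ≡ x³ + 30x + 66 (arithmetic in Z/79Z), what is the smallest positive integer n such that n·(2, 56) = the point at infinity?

7

2P: tangent at (2, 56): λ = (3·2² + 30)/(2·56) ≡ 42/33. 33⁻¹ ≡ 12 (mod 79), so λ ≡ 42·12 ≡ 30.
  x = λ² - 2 - 2 = 900 - 4 ≡ 27; y = λ·(2 - 27) - 56 ≡ 63. → (27, 63)
3P: (27, 63) + (2, 56). λ = (56 - 63)/(2 - 27) ≡ 72/54 mod 79. 54⁻¹ ≡ 60 (mod 79), so λ ≡ 54.
  x = λ² - 27 - 2 = 2916 - 29 ≡ 43; y = λ·(27 - 43) - 63 ≡ 21. → (43, 21)
4P: (43, 21) + (2, 56). λ = (56 - 21)/(2 - 43) ≡ 35/38 mod 79. 38⁻¹ ≡ 52 (mod 79) since 38·52 = 1976 ≡ 1, so λ ≡ 3.
  x = λ² - 43 - 2 = 9 - 45 ≡ 43; y = λ·(43 - 43) - 21 ≡ 58. → (43, 58)
5P: (43, 58) + (2, 56). λ = (56 - 58)/(2 - 43) ≡ 77/38 mod 79. 38⁻¹ ≡ 52 (mod 79), so λ ≡ 54.
  x = λ² - 43 - 2 = 2916 - 45 ≡ 27; y = λ·(43 - 27) - 58 ≡ 16. → (27, 16)
6P: (27, 16) + (2, 56). λ = (56 - 16)/(2 - 27) ≡ 40/54 mod 79. 54⁻¹ ≡ 60 (mod 79), so λ ≡ 30.
  x = λ² - 27 - 2 = 900 - 29 ≡ 2; y = λ·(27 - 2) - 16 ≡ 23. → (2, 23)
7P: (2, 23) + (2, 56): same x and y₁ ≡ -y₂, so the sum is the point at infinity.
7P = the point at infinity, so the order is 7.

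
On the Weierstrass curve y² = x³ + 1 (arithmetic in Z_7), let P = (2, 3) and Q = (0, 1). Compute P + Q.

(2, 3) + (0, 1). λ = (1 - 3)/(0 - 2) ≡ 5/5 mod 7. 5⁻¹ ≡ 3 (mod 7) since 5·3 = 15 ≡ 1, so λ ≡ 1.
  x = λ² - 2 - 0 = 1 - 2 ≡ 6; y = λ·(2 - 6) - 3 ≡ 0. → (6, 0)

(6, 0)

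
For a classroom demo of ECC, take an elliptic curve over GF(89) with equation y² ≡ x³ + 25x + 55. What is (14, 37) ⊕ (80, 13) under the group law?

(40, 21)

(14, 37) + (80, 13). λ = (13 - 37)/(80 - 14) ≡ 65/66 mod 89. 66⁻¹ ≡ 58 (mod 89), so λ ≡ 32.
  x = λ² - 14 - 80 = 1024 - 94 ≡ 40; y = λ·(14 - 40) - 37 ≡ 21. → (40, 21)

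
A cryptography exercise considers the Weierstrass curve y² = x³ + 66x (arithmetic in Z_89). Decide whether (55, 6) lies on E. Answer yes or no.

no

y² = 6² ≡ 36; x³ + 66x + 0 = 170005 ≡ 15 (mod 89). 36 ≠ 15.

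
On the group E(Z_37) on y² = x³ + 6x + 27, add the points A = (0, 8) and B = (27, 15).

(19, 9)

(0, 8) + (27, 15). λ = (15 - 8)/(27 - 0) ≡ 7/27 mod 37. 27⁻¹ ≡ 11 (mod 37) since 27·11 = 297 ≡ 1, so λ ≡ 3.
  x = λ² - 0 - 27 = 9 - 27 ≡ 19; y = λ·(0 - 19) - 8 ≡ 9. → (19, 9)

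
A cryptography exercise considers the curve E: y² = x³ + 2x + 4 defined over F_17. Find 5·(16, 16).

(2, 4)

Write P = (16, 16).
Repeated addition: build up to 5P.
2P: tangent at (16, 16): λ = (3·16² + 2)/(2·16) ≡ 5/15. 15⁻¹ ≡ 8 (mod 17) since 15·8 = 120 ≡ 1, so λ ≡ 5·8 ≡ 6.
  x = λ² - 16 - 16 = 36 - 32 ≡ 4; y = λ·(16 - 4) - 16 ≡ 5. → (4, 5)
3P: (4, 5) + (16, 16). λ = (16 - 5)/(16 - 4) ≡ 11/12 mod 17. 12⁻¹ ≡ 10 (mod 17), so λ ≡ 8.
  x = λ² - 4 - 16 = 64 - 20 ≡ 10; y = λ·(4 - 10) - 5 ≡ 15. → (10, 15)
4P: (10, 15) + (16, 16). λ = (16 - 15)/(16 - 10) ≡ 1/6 mod 17. 6⁻¹ ≡ 3 (mod 17), so λ ≡ 3.
  x = λ² - 10 - 16 = 9 - 26 ≡ 0; y = λ·(10 - 0) - 15 ≡ 15. → (0, 15)
5P: (0, 15) + (16, 16). λ = (16 - 15)/(16 - 0) ≡ 1/16 mod 17. 16⁻¹ ≡ 16 (mod 17), so λ ≡ 16.
  x = λ² - 0 - 16 = 256 - 16 ≡ 2; y = λ·(0 - 2) - 15 ≡ 4. → (2, 4)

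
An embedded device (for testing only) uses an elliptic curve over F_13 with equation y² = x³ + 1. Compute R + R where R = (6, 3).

(0, 1)

tangent at (6, 3): λ = (3·6² + 0)/(2·3) ≡ 4/6. 6⁻¹ ≡ 11 (mod 13), so λ ≡ 4·11 ≡ 5.
  x = λ² - 6 - 6 = 25 - 12 ≡ 0; y = λ·(6 - 0) - 3 ≡ 1. → (0, 1)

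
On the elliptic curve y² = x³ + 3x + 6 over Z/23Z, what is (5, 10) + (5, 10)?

(22, 18)

tangent at (5, 10): λ = (3·5² + 3)/(2·10) ≡ 9/20. 20⁻¹ ≡ 15 (mod 23) since 20·15 = 300 ≡ 1, so λ ≡ 9·15 ≡ 20.
  x = λ² - 5 - 5 = 400 - 10 ≡ 22; y = λ·(5 - 22) - 10 ≡ 18. → (22, 18)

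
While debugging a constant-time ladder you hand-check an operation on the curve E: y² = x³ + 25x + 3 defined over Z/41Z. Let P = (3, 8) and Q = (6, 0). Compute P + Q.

(30, 23)

(3, 8) + (6, 0). λ = (0 - 8)/(6 - 3) ≡ 33/3 mod 41. 3⁻¹ ≡ 14 (mod 41), so λ ≡ 11.
  x = λ² - 3 - 6 = 121 - 9 ≡ 30; y = λ·(3 - 30) - 8 ≡ 23. → (30, 23)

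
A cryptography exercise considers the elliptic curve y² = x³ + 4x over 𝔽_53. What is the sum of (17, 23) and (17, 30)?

The two points share x = 17 and their y-coordinates satisfy 23 + 30 ≡ 0 (mod 53), so they are inverses. Their sum is the point at infinity.

O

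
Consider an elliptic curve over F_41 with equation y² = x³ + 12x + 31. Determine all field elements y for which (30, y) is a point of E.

none

x³ + 12x + 31 = 27391 ≡ 3 (mod 41).
3 is a non-residue mod 41; no y exists.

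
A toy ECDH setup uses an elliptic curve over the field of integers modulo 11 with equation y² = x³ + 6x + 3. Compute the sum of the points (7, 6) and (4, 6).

(0, 5)

(7, 6) + (4, 6). λ = (6 - 6)/(4 - 7) ≡ 0/8 mod 11. 8⁻¹ ≡ 7 (mod 11) since 8·7 = 56 ≡ 1, so λ ≡ 0.
  x = λ² - 7 - 4 = 0 - 11 ≡ 0; y = λ·(7 - 0) - 6 ≡ 5. → (0, 5)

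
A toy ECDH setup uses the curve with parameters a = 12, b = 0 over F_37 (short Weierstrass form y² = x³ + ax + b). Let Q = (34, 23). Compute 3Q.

Repeated addition: build up to 3Q.
2Q: tangent at (34, 23): λ = (3·34² + 12)/(2·23) ≡ 2/9. 9⁻¹ ≡ 33 (mod 37) since 9·33 = 297 ≡ 1, so λ ≡ 2·33 ≡ 29.
  x = λ² - 34 - 34 = 841 - 68 ≡ 33; y = λ·(34 - 33) - 23 ≡ 6. → (33, 6)
3Q: (33, 6) + (34, 23). λ = (23 - 6)/(34 - 33) ≡ 17/1 mod 37. 1⁻¹ ≡ 1 (mod 37), so λ ≡ 17.
  x = λ² - 33 - 34 = 289 - 67 ≡ 0; y = λ·(33 - 0) - 6 ≡ 0. → (0, 0)

(0, 0)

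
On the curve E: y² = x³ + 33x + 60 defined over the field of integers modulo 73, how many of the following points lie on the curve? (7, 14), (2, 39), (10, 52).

(7, 14): 14² ≡ 50, rhs ≡ 50 → on.
(2, 39): 39² ≡ 61, rhs ≡ 61 → on.
(10, 52): 52² ≡ 3, rhs ≡ 3 → on.

3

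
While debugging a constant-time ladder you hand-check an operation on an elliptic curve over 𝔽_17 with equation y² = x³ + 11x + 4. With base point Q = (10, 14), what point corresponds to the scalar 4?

Double-and-add on 4 = (100)₂. Start with Q = (10, 14) for the leading 1-bit.
double: tangent at (10, 14): λ = (3·10² + 11)/(2·14) ≡ 5/11. 11⁻¹ ≡ 14 (mod 17) since 11·14 = 154 ≡ 1, so λ ≡ 5·14 ≡ 2.
  x = λ² - 10 - 10 = 4 - 20 ≡ 1; y = λ·(10 - 1) - 14 ≡ 4. → (1, 4)
double: tangent at (1, 4): λ = (3·1² + 11)/(2·4) ≡ 14/8. 8⁻¹ ≡ 15 (mod 17) since 8·15 = 120 ≡ 1, so λ ≡ 14·15 ≡ 6.
  x = λ² - 1 - 1 = 36 - 2 ≡ 0; y = λ·(1 - 0) - 4 ≡ 2. → (0, 2)

(0, 2)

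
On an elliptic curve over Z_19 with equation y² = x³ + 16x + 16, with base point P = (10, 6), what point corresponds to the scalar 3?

(6, 10)

Repeated addition: build up to 3P.
2P: tangent at (10, 6): λ = (3·10² + 16)/(2·6) ≡ 12/12. 12⁻¹ ≡ 8 (mod 19), so λ ≡ 12·8 ≡ 1.
  x = λ² - 10 - 10 = 1 - 20 ≡ 0; y = λ·(10 - 0) - 6 ≡ 4. → (0, 4)
3P: (0, 4) + (10, 6). λ = (6 - 4)/(10 - 0) ≡ 2/10 mod 19. 10⁻¹ ≡ 2 (mod 19), so λ ≡ 4.
  x = λ² - 0 - 10 = 16 - 10 ≡ 6; y = λ·(0 - 6) - 4 ≡ 10. → (6, 10)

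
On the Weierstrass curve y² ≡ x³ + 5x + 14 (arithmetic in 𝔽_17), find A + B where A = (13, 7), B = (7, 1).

(13, 7) + (7, 1). λ = (1 - 7)/(7 - 13) ≡ 11/11 mod 17. 11⁻¹ ≡ 14 (mod 17), so λ ≡ 1.
  x = λ² - 13 - 7 = 1 - 20 ≡ 15; y = λ·(13 - 15) - 7 ≡ 8. → (15, 8)

(15, 8)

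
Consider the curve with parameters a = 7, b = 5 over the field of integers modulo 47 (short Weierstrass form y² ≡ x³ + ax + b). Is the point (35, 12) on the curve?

y² = 12² ≡ 3; x³ + 7x + 5 = 43125 ≡ 26 (mod 47). 3 ≠ 26.

no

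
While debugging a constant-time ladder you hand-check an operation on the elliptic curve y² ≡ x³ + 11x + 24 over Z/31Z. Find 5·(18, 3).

Write Q = (18, 3).
Repeated addition: build up to 5Q.
2Q: tangent at (18, 3): λ = (3·18² + 11)/(2·3) ≡ 22/6. 6⁻¹ ≡ 26 (mod 31), so λ ≡ 22·26 ≡ 14.
  x = λ² - 18 - 18 = 196 - 36 ≡ 5; y = λ·(18 - 5) - 3 ≡ 24. → (5, 24)
3Q: (5, 24) + (18, 3). λ = (3 - 24)/(18 - 5) ≡ 10/13 mod 31. 13⁻¹ ≡ 12 (mod 31), so λ ≡ 27.
  x = λ² - 5 - 18 = 729 - 23 ≡ 24; y = λ·(5 - 24) - 24 ≡ 21. → (24, 21)
4Q: (24, 21) + (18, 3). λ = (3 - 21)/(18 - 24) ≡ 13/25 mod 31. 25⁻¹ ≡ 5 (mod 31), so λ ≡ 3.
  x = λ² - 24 - 18 = 9 - 42 ≡ 29; y = λ·(24 - 29) - 21 ≡ 26. → (29, 26)
5Q: (29, 26) + (18, 3). λ = (3 - 26)/(18 - 29) ≡ 8/20 mod 31. 20⁻¹ ≡ 14 (mod 31) since 20·14 = 280 ≡ 1, so λ ≡ 19.
  x = λ² - 29 - 18 = 361 - 47 ≡ 4; y = λ·(29 - 4) - 26 ≡ 15. → (4, 15)

(4, 15)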